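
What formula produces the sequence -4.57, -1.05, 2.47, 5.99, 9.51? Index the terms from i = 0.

Check differences: -1.05 - -4.57 = 3.52
2.47 - -1.05 = 3.52
Common difference d = 3.52.
First term a = -4.57.
Formula: S_i = -4.57 + 3.52*i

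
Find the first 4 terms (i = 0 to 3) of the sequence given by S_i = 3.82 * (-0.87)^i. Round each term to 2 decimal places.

This is a geometric sequence.
i=0: S_0 = 3.82 * (-0.87)^0 = 3.82
i=1: S_1 = 3.82 * (-0.87)^1 ≈ -3.32
i=2: S_2 = 3.82 * (-0.87)^2 ≈ 2.89
i=3: S_3 = 3.82 * (-0.87)^3 ≈ -2.52
The first 4 terms are: [3.82, -3.32, 2.89, -2.52]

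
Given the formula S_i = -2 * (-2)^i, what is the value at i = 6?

S_6 = -2 * (-2)^6 = -2 * 64 = -128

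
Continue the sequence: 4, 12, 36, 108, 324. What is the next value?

Ratios: 12 / 4 = 3.0
This is a geometric sequence with common ratio r = 3.
Next term = 324 * 3 = 972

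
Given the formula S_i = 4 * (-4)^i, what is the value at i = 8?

S_8 = 4 * (-4)^8 = 4 * 65536 = 262144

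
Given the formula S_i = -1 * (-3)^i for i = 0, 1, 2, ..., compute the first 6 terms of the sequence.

This is a geometric sequence.
i=0: S_0 = -1 * (-3)^0 = -1
i=1: S_1 = -1 * (-3)^1 = 3
i=2: S_2 = -1 * (-3)^2 = -9
i=3: S_3 = -1 * (-3)^3 = 27
i=4: S_4 = -1 * (-3)^4 = -81
i=5: S_5 = -1 * (-3)^5 = 243
The first 6 terms are: [-1, 3, -9, 27, -81, 243]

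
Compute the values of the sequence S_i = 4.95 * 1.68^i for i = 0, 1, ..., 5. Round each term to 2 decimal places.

This is a geometric sequence.
i=0: S_0 = 4.95 * 1.68^0 = 4.95
i=1: S_1 = 4.95 * 1.68^1 ≈ 8.32
i=2: S_2 = 4.95 * 1.68^2 ≈ 13.97
i=3: S_3 = 4.95 * 1.68^3 ≈ 23.47
i=4: S_4 = 4.95 * 1.68^4 ≈ 39.43
i=5: S_5 = 4.95 * 1.68^5 ≈ 66.24
The first 6 terms are: [4.95, 8.32, 13.97, 23.47, 39.43, 66.24]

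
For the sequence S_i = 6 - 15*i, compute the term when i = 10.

S_10 = 6 + -15*10 = 6 + -150 = -144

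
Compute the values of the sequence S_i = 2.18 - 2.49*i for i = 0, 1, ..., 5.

This is an arithmetic sequence.
i=0: S_0 = 2.18 + -2.49*0 = 2.18
i=1: S_1 = 2.18 + -2.49*1 = -0.31
i=2: S_2 = 2.18 + -2.49*2 = -2.8
i=3: S_3 = 2.18 + -2.49*3 = -5.29
i=4: S_4 = 2.18 + -2.49*4 = -7.78
i=5: S_5 = 2.18 + -2.49*5 = -10.27
The first 6 terms are: [2.18, -0.31, -2.8, -5.29, -7.78, -10.27]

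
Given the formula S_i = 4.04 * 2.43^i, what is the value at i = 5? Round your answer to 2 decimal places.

S_5 = 4.04 * 2.43^5 ≈ 4.04 * 84.7289 ≈ 342.3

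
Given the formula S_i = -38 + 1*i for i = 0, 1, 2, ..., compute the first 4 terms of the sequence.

This is an arithmetic sequence.
i=0: S_0 = -38 + 1*0 = -38
i=1: S_1 = -38 + 1*1 = -37
i=2: S_2 = -38 + 1*2 = -36
i=3: S_3 = -38 + 1*3 = -35
The first 4 terms are: [-38, -37, -36, -35]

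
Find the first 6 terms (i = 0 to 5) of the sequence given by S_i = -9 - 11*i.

This is an arithmetic sequence.
i=0: S_0 = -9 + -11*0 = -9
i=1: S_1 = -9 + -11*1 = -20
i=2: S_2 = -9 + -11*2 = -31
i=3: S_3 = -9 + -11*3 = -42
i=4: S_4 = -9 + -11*4 = -53
i=5: S_5 = -9 + -11*5 = -64
The first 6 terms are: [-9, -20, -31, -42, -53, -64]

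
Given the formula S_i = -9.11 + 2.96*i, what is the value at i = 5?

S_5 = -9.11 + 2.96*5 = -9.11 + 14.8 = 5.69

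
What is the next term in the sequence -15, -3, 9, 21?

Differences: -3 - -15 = 12
This is an arithmetic sequence with common difference d = 12.
Next term = 21 + 12 = 33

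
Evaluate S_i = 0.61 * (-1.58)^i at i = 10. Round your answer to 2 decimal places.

S_10 = 0.61 * (-1.58)^10 ≈ 0.61 * 96.9551 ≈ 59.14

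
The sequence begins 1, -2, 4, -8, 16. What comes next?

Ratios: -2 / 1 = -2.0
This is a geometric sequence with common ratio r = -2.
Next term = 16 * -2 = -32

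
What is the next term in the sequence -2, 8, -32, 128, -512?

Ratios: 8 / -2 = -4.0
This is a geometric sequence with common ratio r = -4.
Next term = -512 * -4 = 2048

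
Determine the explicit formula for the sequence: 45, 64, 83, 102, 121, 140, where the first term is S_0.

Check differences: 64 - 45 = 19
83 - 64 = 19
Common difference d = 19.
First term a = 45.
Formula: S_i = 45 + 19*i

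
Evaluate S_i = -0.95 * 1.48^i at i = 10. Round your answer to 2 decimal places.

S_10 = -0.95 * 1.48^10 ≈ -0.95 * 50.4217 ≈ -47.9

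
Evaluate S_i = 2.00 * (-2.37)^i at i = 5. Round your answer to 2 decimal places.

S_5 = 2.0 * (-2.37)^5 ≈ 2.0 * -74.77247 ≈ -149.54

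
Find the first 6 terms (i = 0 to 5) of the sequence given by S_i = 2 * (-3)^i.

This is a geometric sequence.
i=0: S_0 = 2 * (-3)^0 = 2
i=1: S_1 = 2 * (-3)^1 = -6
i=2: S_2 = 2 * (-3)^2 = 18
i=3: S_3 = 2 * (-3)^3 = -54
i=4: S_4 = 2 * (-3)^4 = 162
i=5: S_5 = 2 * (-3)^5 = -486
The first 6 terms are: [2, -6, 18, -54, 162, -486]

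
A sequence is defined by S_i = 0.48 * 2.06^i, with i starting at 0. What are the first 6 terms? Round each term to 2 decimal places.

This is a geometric sequence.
i=0: S_0 = 0.48 * 2.06^0 = 0.48
i=1: S_1 = 0.48 * 2.06^1 ≈ 0.99
i=2: S_2 = 0.48 * 2.06^2 ≈ 2.04
i=3: S_3 = 0.48 * 2.06^3 ≈ 4.2
i=4: S_4 = 0.48 * 2.06^4 ≈ 8.64
i=5: S_5 = 0.48 * 2.06^5 ≈ 17.81
The first 6 terms are: [0.48, 0.99, 2.04, 4.2, 8.64, 17.81]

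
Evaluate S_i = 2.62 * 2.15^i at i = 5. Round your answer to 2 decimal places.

S_5 = 2.62 * 2.15^5 ≈ 2.62 * 45.9401 ≈ 120.36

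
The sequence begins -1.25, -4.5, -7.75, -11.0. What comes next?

Differences: -4.5 - -1.25 = -3.25
This is an arithmetic sequence with common difference d = -3.25.
Next term = -11.0 + -3.25 = -14.25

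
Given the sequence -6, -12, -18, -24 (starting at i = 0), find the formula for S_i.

Check differences: -12 - -6 = -6
-18 - -12 = -6
Common difference d = -6.
First term a = -6.
Formula: S_i = -6 - 6*i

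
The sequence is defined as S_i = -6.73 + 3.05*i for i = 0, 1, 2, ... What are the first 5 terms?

This is an arithmetic sequence.
i=0: S_0 = -6.73 + 3.05*0 = -6.73
i=1: S_1 = -6.73 + 3.05*1 = -3.68
i=2: S_2 = -6.73 + 3.05*2 = -0.63
i=3: S_3 = -6.73 + 3.05*3 = 2.42
i=4: S_4 = -6.73 + 3.05*4 = 5.47
The first 5 terms are: [-6.73, -3.68, -0.63, 2.42, 5.47]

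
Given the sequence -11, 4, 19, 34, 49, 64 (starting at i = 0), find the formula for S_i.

Check differences: 4 - -11 = 15
19 - 4 = 15
Common difference d = 15.
First term a = -11.
Formula: S_i = -11 + 15*i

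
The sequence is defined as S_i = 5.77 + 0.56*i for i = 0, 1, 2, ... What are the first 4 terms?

This is an arithmetic sequence.
i=0: S_0 = 5.77 + 0.56*0 = 5.77
i=1: S_1 = 5.77 + 0.56*1 = 6.33
i=2: S_2 = 5.77 + 0.56*2 = 6.89
i=3: S_3 = 5.77 + 0.56*3 = 7.45
The first 4 terms are: [5.77, 6.33, 6.89, 7.45]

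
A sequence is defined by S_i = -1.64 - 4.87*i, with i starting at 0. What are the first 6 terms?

This is an arithmetic sequence.
i=0: S_0 = -1.64 + -4.87*0 = -1.64
i=1: S_1 = -1.64 + -4.87*1 = -6.51
i=2: S_2 = -1.64 + -4.87*2 = -11.38
i=3: S_3 = -1.64 + -4.87*3 = -16.25
i=4: S_4 = -1.64 + -4.87*4 = -21.12
i=5: S_5 = -1.64 + -4.87*5 = -25.99
The first 6 terms are: [-1.64, -6.51, -11.38, -16.25, -21.12, -25.99]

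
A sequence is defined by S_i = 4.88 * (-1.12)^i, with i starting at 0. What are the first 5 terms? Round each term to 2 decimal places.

This is a geometric sequence.
i=0: S_0 = 4.88 * (-1.12)^0 = 4.88
i=1: S_1 = 4.88 * (-1.12)^1 ≈ -5.47
i=2: S_2 = 4.88 * (-1.12)^2 ≈ 6.12
i=3: S_3 = 4.88 * (-1.12)^3 ≈ -6.86
i=4: S_4 = 4.88 * (-1.12)^4 ≈ 7.68
The first 5 terms are: [4.88, -5.47, 6.12, -6.86, 7.68]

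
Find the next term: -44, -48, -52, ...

Differences: -48 - -44 = -4
This is an arithmetic sequence with common difference d = -4.
Next term = -52 + -4 = -56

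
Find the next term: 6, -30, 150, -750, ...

Ratios: -30 / 6 = -5.0
This is a geometric sequence with common ratio r = -5.
Next term = -750 * -5 = 3750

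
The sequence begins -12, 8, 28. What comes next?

Differences: 8 - -12 = 20
This is an arithmetic sequence with common difference d = 20.
Next term = 28 + 20 = 48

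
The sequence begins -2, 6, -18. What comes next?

Ratios: 6 / -2 = -3.0
This is a geometric sequence with common ratio r = -3.
Next term = -18 * -3 = 54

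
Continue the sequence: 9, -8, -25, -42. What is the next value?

Differences: -8 - 9 = -17
This is an arithmetic sequence with common difference d = -17.
Next term = -42 + -17 = -59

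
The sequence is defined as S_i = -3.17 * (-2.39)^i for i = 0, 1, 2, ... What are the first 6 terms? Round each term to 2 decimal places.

This is a geometric sequence.
i=0: S_0 = -3.17 * (-2.39)^0 = -3.17
i=1: S_1 = -3.17 * (-2.39)^1 ≈ 7.58
i=2: S_2 = -3.17 * (-2.39)^2 ≈ -18.11
i=3: S_3 = -3.17 * (-2.39)^3 ≈ 43.28
i=4: S_4 = -3.17 * (-2.39)^4 ≈ -103.43
i=5: S_5 = -3.17 * (-2.39)^5 ≈ 247.2
The first 6 terms are: [-3.17, 7.58, -18.11, 43.28, -103.43, 247.2]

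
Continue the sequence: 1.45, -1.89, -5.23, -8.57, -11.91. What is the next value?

Differences: -1.89 - 1.45 = -3.34
This is an arithmetic sequence with common difference d = -3.34.
Next term = -11.91 + -3.34 = -15.25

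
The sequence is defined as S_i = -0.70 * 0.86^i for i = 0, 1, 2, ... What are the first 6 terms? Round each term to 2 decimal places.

This is a geometric sequence.
i=0: S_0 = -0.7 * 0.86^0 = -0.7
i=1: S_1 = -0.7 * 0.86^1 ≈ -0.6
i=2: S_2 = -0.7 * 0.86^2 ≈ -0.52
i=3: S_3 = -0.7 * 0.86^3 ≈ -0.45
i=4: S_4 = -0.7 * 0.86^4 ≈ -0.38
i=5: S_5 = -0.7 * 0.86^5 ≈ -0.33
The first 6 terms are: [-0.7, -0.6, -0.52, -0.45, -0.38, -0.33]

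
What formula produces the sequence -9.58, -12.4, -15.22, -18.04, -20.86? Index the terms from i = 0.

Check differences: -12.4 - -9.58 = -2.82
-15.22 - -12.4 = -2.82
Common difference d = -2.82.
First term a = -9.58.
Formula: S_i = -9.58 - 2.82*i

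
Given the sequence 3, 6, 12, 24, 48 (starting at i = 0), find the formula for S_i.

Check ratios: 6 / 3 = 2.0
Common ratio r = 2.
First term a = 3.
Formula: S_i = 3 * 2^i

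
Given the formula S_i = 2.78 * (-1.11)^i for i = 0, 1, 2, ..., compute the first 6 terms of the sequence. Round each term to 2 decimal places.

This is a geometric sequence.
i=0: S_0 = 2.78 * (-1.11)^0 = 2.78
i=1: S_1 = 2.78 * (-1.11)^1 ≈ -3.09
i=2: S_2 = 2.78 * (-1.11)^2 ≈ 3.43
i=3: S_3 = 2.78 * (-1.11)^3 ≈ -3.8
i=4: S_4 = 2.78 * (-1.11)^4 ≈ 4.22
i=5: S_5 = 2.78 * (-1.11)^5 ≈ -4.68
The first 6 terms are: [2.78, -3.09, 3.43, -3.8, 4.22, -4.68]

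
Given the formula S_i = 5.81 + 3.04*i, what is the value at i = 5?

S_5 = 5.81 + 3.04*5 = 5.81 + 15.2 = 21.01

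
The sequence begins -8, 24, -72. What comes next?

Ratios: 24 / -8 = -3.0
This is a geometric sequence with common ratio r = -3.
Next term = -72 * -3 = 216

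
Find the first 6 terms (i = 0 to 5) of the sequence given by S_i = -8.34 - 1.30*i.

This is an arithmetic sequence.
i=0: S_0 = -8.34 + -1.3*0 = -8.34
i=1: S_1 = -8.34 + -1.3*1 = -9.64
i=2: S_2 = -8.34 + -1.3*2 = -10.94
i=3: S_3 = -8.34 + -1.3*3 = -12.24
i=4: S_4 = -8.34 + -1.3*4 = -13.54
i=5: S_5 = -8.34 + -1.3*5 = -14.84
The first 6 terms are: [-8.34, -9.64, -10.94, -12.24, -13.54, -14.84]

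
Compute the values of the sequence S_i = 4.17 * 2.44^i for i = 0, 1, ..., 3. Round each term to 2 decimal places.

This is a geometric sequence.
i=0: S_0 = 4.17 * 2.44^0 = 4.17
i=1: S_1 = 4.17 * 2.44^1 ≈ 10.17
i=2: S_2 = 4.17 * 2.44^2 ≈ 24.83
i=3: S_3 = 4.17 * 2.44^3 ≈ 60.58
The first 4 terms are: [4.17, 10.17, 24.83, 60.58]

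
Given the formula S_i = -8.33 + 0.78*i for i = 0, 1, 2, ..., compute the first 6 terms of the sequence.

This is an arithmetic sequence.
i=0: S_0 = -8.33 + 0.78*0 = -8.33
i=1: S_1 = -8.33 + 0.78*1 = -7.55
i=2: S_2 = -8.33 + 0.78*2 = -6.77
i=3: S_3 = -8.33 + 0.78*3 = -5.99
i=4: S_4 = -8.33 + 0.78*4 = -5.21
i=5: S_5 = -8.33 + 0.78*5 = -4.43
The first 6 terms are: [-8.33, -7.55, -6.77, -5.99, -5.21, -4.43]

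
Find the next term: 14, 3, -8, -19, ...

Differences: 3 - 14 = -11
This is an arithmetic sequence with common difference d = -11.
Next term = -19 + -11 = -30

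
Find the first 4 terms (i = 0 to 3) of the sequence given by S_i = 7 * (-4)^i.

This is a geometric sequence.
i=0: S_0 = 7 * (-4)^0 = 7
i=1: S_1 = 7 * (-4)^1 = -28
i=2: S_2 = 7 * (-4)^2 = 112
i=3: S_3 = 7 * (-4)^3 = -448
The first 4 terms are: [7, -28, 112, -448]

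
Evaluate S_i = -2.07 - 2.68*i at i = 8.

S_8 = -2.07 + -2.68*8 = -2.07 + -21.44 = -23.51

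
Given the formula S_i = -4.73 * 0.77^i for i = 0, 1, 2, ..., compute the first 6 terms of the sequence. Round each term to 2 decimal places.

This is a geometric sequence.
i=0: S_0 = -4.73 * 0.77^0 = -4.73
i=1: S_1 = -4.73 * 0.77^1 ≈ -3.64
i=2: S_2 = -4.73 * 0.77^2 ≈ -2.8
i=3: S_3 = -4.73 * 0.77^3 ≈ -2.16
i=4: S_4 = -4.73 * 0.77^4 ≈ -1.66
i=5: S_5 = -4.73 * 0.77^5 ≈ -1.28
The first 6 terms are: [-4.73, -3.64, -2.8, -2.16, -1.66, -1.28]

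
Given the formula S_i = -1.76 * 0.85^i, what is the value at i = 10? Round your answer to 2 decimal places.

S_10 = -1.76 * 0.85^10 ≈ -1.76 * 0.1969 ≈ -0.35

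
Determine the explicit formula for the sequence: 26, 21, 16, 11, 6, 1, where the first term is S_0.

Check differences: 21 - 26 = -5
16 - 21 = -5
Common difference d = -5.
First term a = 26.
Formula: S_i = 26 - 5*i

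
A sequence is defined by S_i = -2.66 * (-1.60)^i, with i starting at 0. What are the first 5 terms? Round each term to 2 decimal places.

This is a geometric sequence.
i=0: S_0 = -2.66 * (-1.6)^0 = -2.66
i=1: S_1 = -2.66 * (-1.6)^1 ≈ 4.26
i=2: S_2 = -2.66 * (-1.6)^2 ≈ -6.81
i=3: S_3 = -2.66 * (-1.6)^3 ≈ 10.9
i=4: S_4 = -2.66 * (-1.6)^4 ≈ -17.43
The first 5 terms are: [-2.66, 4.26, -6.81, 10.9, -17.43]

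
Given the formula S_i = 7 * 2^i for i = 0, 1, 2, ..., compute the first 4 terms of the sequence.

This is a geometric sequence.
i=0: S_0 = 7 * 2^0 = 7
i=1: S_1 = 7 * 2^1 = 14
i=2: S_2 = 7 * 2^2 = 28
i=3: S_3 = 7 * 2^3 = 56
The first 4 terms are: [7, 14, 28, 56]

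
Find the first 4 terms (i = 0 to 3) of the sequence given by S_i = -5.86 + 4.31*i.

This is an arithmetic sequence.
i=0: S_0 = -5.86 + 4.31*0 = -5.86
i=1: S_1 = -5.86 + 4.31*1 = -1.55
i=2: S_2 = -5.86 + 4.31*2 = 2.76
i=3: S_3 = -5.86 + 4.31*3 = 7.07
The first 4 terms are: [-5.86, -1.55, 2.76, 7.07]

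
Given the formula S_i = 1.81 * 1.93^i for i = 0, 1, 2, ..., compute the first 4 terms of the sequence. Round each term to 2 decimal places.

This is a geometric sequence.
i=0: S_0 = 1.81 * 1.93^0 = 1.81
i=1: S_1 = 1.81 * 1.93^1 ≈ 3.49
i=2: S_2 = 1.81 * 1.93^2 ≈ 6.74
i=3: S_3 = 1.81 * 1.93^3 ≈ 13.01
The first 4 terms are: [1.81, 3.49, 6.74, 13.01]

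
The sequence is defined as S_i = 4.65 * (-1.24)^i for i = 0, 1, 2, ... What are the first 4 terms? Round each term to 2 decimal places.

This is a geometric sequence.
i=0: S_0 = 4.65 * (-1.24)^0 = 4.65
i=1: S_1 = 4.65 * (-1.24)^1 ≈ -5.77
i=2: S_2 = 4.65 * (-1.24)^2 ≈ 7.15
i=3: S_3 = 4.65 * (-1.24)^3 ≈ -8.87
The first 4 terms are: [4.65, -5.77, 7.15, -8.87]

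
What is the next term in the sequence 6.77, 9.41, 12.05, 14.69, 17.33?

Differences: 9.41 - 6.77 = 2.64
This is an arithmetic sequence with common difference d = 2.64.
Next term = 17.33 + 2.64 = 19.97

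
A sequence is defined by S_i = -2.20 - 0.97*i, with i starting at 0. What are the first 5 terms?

This is an arithmetic sequence.
i=0: S_0 = -2.2 + -0.97*0 = -2.2
i=1: S_1 = -2.2 + -0.97*1 = -3.17
i=2: S_2 = -2.2 + -0.97*2 = -4.14
i=3: S_3 = -2.2 + -0.97*3 = -5.11
i=4: S_4 = -2.2 + -0.97*4 = -6.08
The first 5 terms are: [-2.2, -3.17, -4.14, -5.11, -6.08]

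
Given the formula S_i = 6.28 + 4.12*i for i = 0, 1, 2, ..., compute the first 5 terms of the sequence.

This is an arithmetic sequence.
i=0: S_0 = 6.28 + 4.12*0 = 6.28
i=1: S_1 = 6.28 + 4.12*1 = 10.4
i=2: S_2 = 6.28 + 4.12*2 = 14.52
i=3: S_3 = 6.28 + 4.12*3 = 18.64
i=4: S_4 = 6.28 + 4.12*4 = 22.76
The first 5 terms are: [6.28, 10.4, 14.52, 18.64, 22.76]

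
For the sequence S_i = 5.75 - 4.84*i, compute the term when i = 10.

S_10 = 5.75 + -4.84*10 = 5.75 + -48.4 = -42.65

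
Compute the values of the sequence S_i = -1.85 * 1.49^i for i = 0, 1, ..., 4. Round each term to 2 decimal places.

This is a geometric sequence.
i=0: S_0 = -1.85 * 1.49^0 = -1.85
i=1: S_1 = -1.85 * 1.49^1 ≈ -2.76
i=2: S_2 = -1.85 * 1.49^2 ≈ -4.11
i=3: S_3 = -1.85 * 1.49^3 ≈ -6.12
i=4: S_4 = -1.85 * 1.49^4 ≈ -9.12
The first 5 terms are: [-1.85, -2.76, -4.11, -6.12, -9.12]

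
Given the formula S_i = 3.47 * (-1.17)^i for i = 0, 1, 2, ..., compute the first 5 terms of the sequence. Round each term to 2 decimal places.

This is a geometric sequence.
i=0: S_0 = 3.47 * (-1.17)^0 = 3.47
i=1: S_1 = 3.47 * (-1.17)^1 ≈ -4.06
i=2: S_2 = 3.47 * (-1.17)^2 ≈ 4.75
i=3: S_3 = 3.47 * (-1.17)^3 ≈ -5.56
i=4: S_4 = 3.47 * (-1.17)^4 ≈ 6.5
The first 5 terms are: [3.47, -4.06, 4.75, -5.56, 6.5]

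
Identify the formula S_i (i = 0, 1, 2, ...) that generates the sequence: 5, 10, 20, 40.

Check ratios: 10 / 5 = 2.0
Common ratio r = 2.
First term a = 5.
Formula: S_i = 5 * 2^i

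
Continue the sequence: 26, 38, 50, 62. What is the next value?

Differences: 38 - 26 = 12
This is an arithmetic sequence with common difference d = 12.
Next term = 62 + 12 = 74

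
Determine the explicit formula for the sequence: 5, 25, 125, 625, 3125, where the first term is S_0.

Check ratios: 25 / 5 = 5.0
Common ratio r = 5.
First term a = 5.
Formula: S_i = 5 * 5^i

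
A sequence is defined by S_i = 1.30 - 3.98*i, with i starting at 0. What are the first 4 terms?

This is an arithmetic sequence.
i=0: S_0 = 1.3 + -3.98*0 = 1.3
i=1: S_1 = 1.3 + -3.98*1 = -2.68
i=2: S_2 = 1.3 + -3.98*2 = -6.66
i=3: S_3 = 1.3 + -3.98*3 = -10.64
The first 4 terms are: [1.3, -2.68, -6.66, -10.64]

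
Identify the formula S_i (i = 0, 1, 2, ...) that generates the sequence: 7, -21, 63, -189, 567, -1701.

Check ratios: -21 / 7 = -3.0
Common ratio r = -3.
First term a = 7.
Formula: S_i = 7 * (-3)^i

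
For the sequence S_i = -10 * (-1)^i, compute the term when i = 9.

S_9 = -10 * (-1)^9 = -10 * -1 = 10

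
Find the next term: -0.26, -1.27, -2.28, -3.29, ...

Differences: -1.27 - -0.26 = -1.01
This is an arithmetic sequence with common difference d = -1.01.
Next term = -3.29 + -1.01 = -4.3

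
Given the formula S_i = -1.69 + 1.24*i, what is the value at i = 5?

S_5 = -1.69 + 1.24*5 = -1.69 + 6.2 = 4.51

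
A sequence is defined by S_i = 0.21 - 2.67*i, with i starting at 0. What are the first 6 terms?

This is an arithmetic sequence.
i=0: S_0 = 0.21 + -2.67*0 = 0.21
i=1: S_1 = 0.21 + -2.67*1 = -2.46
i=2: S_2 = 0.21 + -2.67*2 = -5.13
i=3: S_3 = 0.21 + -2.67*3 = -7.8
i=4: S_4 = 0.21 + -2.67*4 = -10.47
i=5: S_5 = 0.21 + -2.67*5 = -13.14
The first 6 terms are: [0.21, -2.46, -5.13, -7.8, -10.47, -13.14]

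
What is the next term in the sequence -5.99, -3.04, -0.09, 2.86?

Differences: -3.04 - -5.99 = 2.95
This is an arithmetic sequence with common difference d = 2.95.
Next term = 2.86 + 2.95 = 5.81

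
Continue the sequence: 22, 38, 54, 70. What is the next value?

Differences: 38 - 22 = 16
This is an arithmetic sequence with common difference d = 16.
Next term = 70 + 16 = 86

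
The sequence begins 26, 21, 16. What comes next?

Differences: 21 - 26 = -5
This is an arithmetic sequence with common difference d = -5.
Next term = 16 + -5 = 11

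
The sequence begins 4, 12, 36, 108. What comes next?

Ratios: 12 / 4 = 3.0
This is a geometric sequence with common ratio r = 3.
Next term = 108 * 3 = 324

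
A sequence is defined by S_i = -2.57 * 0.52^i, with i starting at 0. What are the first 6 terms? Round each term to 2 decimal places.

This is a geometric sequence.
i=0: S_0 = -2.57 * 0.52^0 = -2.57
i=1: S_1 = -2.57 * 0.52^1 ≈ -1.34
i=2: S_2 = -2.57 * 0.52^2 ≈ -0.69
i=3: S_3 = -2.57 * 0.52^3 ≈ -0.36
i=4: S_4 = -2.57 * 0.52^4 ≈ -0.19
i=5: S_5 = -2.57 * 0.52^5 ≈ -0.1
The first 6 terms are: [-2.57, -1.34, -0.69, -0.36, -0.19, -0.1]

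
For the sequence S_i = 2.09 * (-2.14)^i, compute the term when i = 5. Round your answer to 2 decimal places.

S_5 = 2.09 * (-2.14)^5 ≈ 2.09 * -44.8817 ≈ -93.8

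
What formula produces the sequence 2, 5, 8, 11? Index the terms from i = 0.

Check differences: 5 - 2 = 3
8 - 5 = 3
Common difference d = 3.
First term a = 2.
Formula: S_i = 2 + 3*i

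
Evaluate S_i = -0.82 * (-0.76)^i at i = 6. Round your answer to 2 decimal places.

S_6 = -0.82 * (-0.76)^6 ≈ -0.82 * 0.1927 ≈ -0.16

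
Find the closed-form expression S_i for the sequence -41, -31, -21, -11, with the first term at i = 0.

Check differences: -31 - -41 = 10
-21 - -31 = 10
Common difference d = 10.
First term a = -41.
Formula: S_i = -41 + 10*i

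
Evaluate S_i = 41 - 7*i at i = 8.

S_8 = 41 + -7*8 = 41 + -56 = -15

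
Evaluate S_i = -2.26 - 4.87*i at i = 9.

S_9 = -2.26 + -4.87*9 = -2.26 + -43.83 = -46.09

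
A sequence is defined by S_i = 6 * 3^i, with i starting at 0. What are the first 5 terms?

This is a geometric sequence.
i=0: S_0 = 6 * 3^0 = 6
i=1: S_1 = 6 * 3^1 = 18
i=2: S_2 = 6 * 3^2 = 54
i=3: S_3 = 6 * 3^3 = 162
i=4: S_4 = 6 * 3^4 = 486
The first 5 terms are: [6, 18, 54, 162, 486]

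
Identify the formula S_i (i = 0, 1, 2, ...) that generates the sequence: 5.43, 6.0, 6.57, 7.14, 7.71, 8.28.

Check differences: 6.0 - 5.43 = 0.57
6.57 - 6.0 = 0.57
Common difference d = 0.57.
First term a = 5.43.
Formula: S_i = 5.43 + 0.57*i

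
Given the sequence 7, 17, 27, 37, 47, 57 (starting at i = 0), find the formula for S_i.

Check differences: 17 - 7 = 10
27 - 17 = 10
Common difference d = 10.
First term a = 7.
Formula: S_i = 7 + 10*i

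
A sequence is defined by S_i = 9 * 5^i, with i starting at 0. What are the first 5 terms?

This is a geometric sequence.
i=0: S_0 = 9 * 5^0 = 9
i=1: S_1 = 9 * 5^1 = 45
i=2: S_2 = 9 * 5^2 = 225
i=3: S_3 = 9 * 5^3 = 1125
i=4: S_4 = 9 * 5^4 = 5625
The first 5 terms are: [9, 45, 225, 1125, 5625]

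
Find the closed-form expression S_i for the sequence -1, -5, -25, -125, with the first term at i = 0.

Check ratios: -5 / -1 = 5.0
Common ratio r = 5.
First term a = -1.
Formula: S_i = -1 * 5^i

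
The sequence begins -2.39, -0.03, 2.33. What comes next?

Differences: -0.03 - -2.39 = 2.36
This is an arithmetic sequence with common difference d = 2.36.
Next term = 2.33 + 2.36 = 4.69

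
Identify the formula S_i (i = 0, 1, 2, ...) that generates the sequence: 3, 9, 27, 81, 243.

Check ratios: 9 / 3 = 3.0
Common ratio r = 3.
First term a = 3.
Formula: S_i = 3 * 3^i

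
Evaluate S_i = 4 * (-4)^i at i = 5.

S_5 = 4 * (-4)^5 = 4 * -1024 = -4096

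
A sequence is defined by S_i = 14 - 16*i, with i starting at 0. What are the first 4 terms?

This is an arithmetic sequence.
i=0: S_0 = 14 + -16*0 = 14
i=1: S_1 = 14 + -16*1 = -2
i=2: S_2 = 14 + -16*2 = -18
i=3: S_3 = 14 + -16*3 = -34
The first 4 terms are: [14, -2, -18, -34]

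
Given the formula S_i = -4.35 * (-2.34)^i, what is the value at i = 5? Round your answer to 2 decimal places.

S_5 = -4.35 * (-2.34)^5 ≈ -4.35 * -70.1583 ≈ 305.19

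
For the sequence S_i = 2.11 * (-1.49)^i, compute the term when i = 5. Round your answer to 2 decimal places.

S_5 = 2.11 * (-1.49)^5 ≈ 2.11 * -7.344 ≈ -15.5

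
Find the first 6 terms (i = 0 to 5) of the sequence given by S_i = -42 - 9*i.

This is an arithmetic sequence.
i=0: S_0 = -42 + -9*0 = -42
i=1: S_1 = -42 + -9*1 = -51
i=2: S_2 = -42 + -9*2 = -60
i=3: S_3 = -42 + -9*3 = -69
i=4: S_4 = -42 + -9*4 = -78
i=5: S_5 = -42 + -9*5 = -87
The first 6 terms are: [-42, -51, -60, -69, -78, -87]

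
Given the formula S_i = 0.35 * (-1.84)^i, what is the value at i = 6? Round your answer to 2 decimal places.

S_6 = 0.35 * (-1.84)^6 ≈ 0.35 * 38.8067 ≈ 13.58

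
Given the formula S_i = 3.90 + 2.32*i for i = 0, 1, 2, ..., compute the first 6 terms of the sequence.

This is an arithmetic sequence.
i=0: S_0 = 3.9 + 2.32*0 = 3.9
i=1: S_1 = 3.9 + 2.32*1 = 6.22
i=2: S_2 = 3.9 + 2.32*2 = 8.54
i=3: S_3 = 3.9 + 2.32*3 = 10.86
i=4: S_4 = 3.9 + 2.32*4 = 13.18
i=5: S_5 = 3.9 + 2.32*5 = 15.5
The first 6 terms are: [3.9, 6.22, 8.54, 10.86, 13.18, 15.5]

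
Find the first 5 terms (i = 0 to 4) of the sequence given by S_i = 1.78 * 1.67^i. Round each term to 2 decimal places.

This is a geometric sequence.
i=0: S_0 = 1.78 * 1.67^0 = 1.78
i=1: S_1 = 1.78 * 1.67^1 ≈ 2.97
i=2: S_2 = 1.78 * 1.67^2 ≈ 4.96
i=3: S_3 = 1.78 * 1.67^3 ≈ 8.29
i=4: S_4 = 1.78 * 1.67^4 ≈ 13.84
The first 5 terms are: [1.78, 2.97, 4.96, 8.29, 13.84]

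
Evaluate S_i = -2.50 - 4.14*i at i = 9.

S_9 = -2.5 + -4.14*9 = -2.5 + -37.26 = -39.76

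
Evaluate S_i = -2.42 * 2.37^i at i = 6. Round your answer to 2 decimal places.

S_6 = -2.42 * 2.37^6 ≈ -2.42 * 177.2108 ≈ -428.85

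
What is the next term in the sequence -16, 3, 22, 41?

Differences: 3 - -16 = 19
This is an arithmetic sequence with common difference d = 19.
Next term = 41 + 19 = 60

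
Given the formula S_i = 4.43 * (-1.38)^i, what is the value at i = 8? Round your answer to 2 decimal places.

S_8 = 4.43 * (-1.38)^8 ≈ 4.43 * 13.1532 ≈ 58.27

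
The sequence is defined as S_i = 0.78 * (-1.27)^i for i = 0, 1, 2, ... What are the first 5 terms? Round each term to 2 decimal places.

This is a geometric sequence.
i=0: S_0 = 0.78 * (-1.27)^0 = 0.78
i=1: S_1 = 0.78 * (-1.27)^1 ≈ -0.99
i=2: S_2 = 0.78 * (-1.27)^2 ≈ 1.26
i=3: S_3 = 0.78 * (-1.27)^3 ≈ -1.6
i=4: S_4 = 0.78 * (-1.27)^4 ≈ 2.03
The first 5 terms are: [0.78, -0.99, 1.26, -1.6, 2.03]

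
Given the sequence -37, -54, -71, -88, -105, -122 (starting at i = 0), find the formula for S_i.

Check differences: -54 - -37 = -17
-71 - -54 = -17
Common difference d = -17.
First term a = -37.
Formula: S_i = -37 - 17*i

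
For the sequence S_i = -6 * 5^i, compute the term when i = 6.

S_6 = -6 * 5^6 = -6 * 15625 = -93750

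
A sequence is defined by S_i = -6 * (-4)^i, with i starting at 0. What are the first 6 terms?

This is a geometric sequence.
i=0: S_0 = -6 * (-4)^0 = -6
i=1: S_1 = -6 * (-4)^1 = 24
i=2: S_2 = -6 * (-4)^2 = -96
i=3: S_3 = -6 * (-4)^3 = 384
i=4: S_4 = -6 * (-4)^4 = -1536
i=5: S_5 = -6 * (-4)^5 = 6144
The first 6 terms are: [-6, 24, -96, 384, -1536, 6144]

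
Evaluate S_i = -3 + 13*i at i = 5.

S_5 = -3 + 13*5 = -3 + 65 = 62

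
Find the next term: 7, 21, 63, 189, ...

Ratios: 21 / 7 = 3.0
This is a geometric sequence with common ratio r = 3.
Next term = 189 * 3 = 567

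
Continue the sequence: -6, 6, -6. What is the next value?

Ratios: 6 / -6 = -1.0
This is a geometric sequence with common ratio r = -1.
Next term = -6 * -1 = 6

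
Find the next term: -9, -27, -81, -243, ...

Ratios: -27 / -9 = 3.0
This is a geometric sequence with common ratio r = 3.
Next term = -243 * 3 = -729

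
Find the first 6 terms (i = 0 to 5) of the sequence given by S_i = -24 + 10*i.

This is an arithmetic sequence.
i=0: S_0 = -24 + 10*0 = -24
i=1: S_1 = -24 + 10*1 = -14
i=2: S_2 = -24 + 10*2 = -4
i=3: S_3 = -24 + 10*3 = 6
i=4: S_4 = -24 + 10*4 = 16
i=5: S_5 = -24 + 10*5 = 26
The first 6 terms are: [-24, -14, -4, 6, 16, 26]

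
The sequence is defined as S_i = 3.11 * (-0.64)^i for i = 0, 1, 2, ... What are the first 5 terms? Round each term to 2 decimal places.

This is a geometric sequence.
i=0: S_0 = 3.11 * (-0.64)^0 = 3.11
i=1: S_1 = 3.11 * (-0.64)^1 ≈ -1.99
i=2: S_2 = 3.11 * (-0.64)^2 ≈ 1.27
i=3: S_3 = 3.11 * (-0.64)^3 ≈ -0.82
i=4: S_4 = 3.11 * (-0.64)^4 ≈ 0.52
The first 5 terms are: [3.11, -1.99, 1.27, -0.82, 0.52]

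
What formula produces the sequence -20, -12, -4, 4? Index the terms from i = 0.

Check differences: -12 - -20 = 8
-4 - -12 = 8
Common difference d = 8.
First term a = -20.
Formula: S_i = -20 + 8*i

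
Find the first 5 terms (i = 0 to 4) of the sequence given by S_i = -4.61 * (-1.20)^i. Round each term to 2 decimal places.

This is a geometric sequence.
i=0: S_0 = -4.61 * (-1.2)^0 = -4.61
i=1: S_1 = -4.61 * (-1.2)^1 ≈ 5.53
i=2: S_2 = -4.61 * (-1.2)^2 ≈ -6.64
i=3: S_3 = -4.61 * (-1.2)^3 ≈ 7.97
i=4: S_4 = -4.61 * (-1.2)^4 ≈ -9.56
The first 5 terms are: [-4.61, 5.53, -6.64, 7.97, -9.56]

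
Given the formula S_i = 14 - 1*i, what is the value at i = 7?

S_7 = 14 + -1*7 = 14 + -7 = 7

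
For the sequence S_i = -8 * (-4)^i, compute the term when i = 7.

S_7 = -8 * (-4)^7 = -8 * -16384 = 131072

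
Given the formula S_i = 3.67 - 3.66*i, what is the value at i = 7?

S_7 = 3.67 + -3.66*7 = 3.67 + -25.62 = -21.95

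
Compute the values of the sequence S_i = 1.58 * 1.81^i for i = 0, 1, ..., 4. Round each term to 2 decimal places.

This is a geometric sequence.
i=0: S_0 = 1.58 * 1.81^0 = 1.58
i=1: S_1 = 1.58 * 1.81^1 ≈ 2.86
i=2: S_2 = 1.58 * 1.81^2 ≈ 5.18
i=3: S_3 = 1.58 * 1.81^3 ≈ 9.37
i=4: S_4 = 1.58 * 1.81^4 ≈ 16.96
The first 5 terms are: [1.58, 2.86, 5.18, 9.37, 16.96]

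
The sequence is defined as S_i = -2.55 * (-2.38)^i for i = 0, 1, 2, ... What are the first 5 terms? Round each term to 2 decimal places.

This is a geometric sequence.
i=0: S_0 = -2.55 * (-2.38)^0 = -2.55
i=1: S_1 = -2.55 * (-2.38)^1 ≈ 6.07
i=2: S_2 = -2.55 * (-2.38)^2 ≈ -14.44
i=3: S_3 = -2.55 * (-2.38)^3 ≈ 34.38
i=4: S_4 = -2.55 * (-2.38)^4 ≈ -81.82
The first 5 terms are: [-2.55, 6.07, -14.44, 34.38, -81.82]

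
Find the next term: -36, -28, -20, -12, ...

Differences: -28 - -36 = 8
This is an arithmetic sequence with common difference d = 8.
Next term = -12 + 8 = -4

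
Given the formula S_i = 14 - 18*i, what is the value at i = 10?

S_10 = 14 + -18*10 = 14 + -180 = -166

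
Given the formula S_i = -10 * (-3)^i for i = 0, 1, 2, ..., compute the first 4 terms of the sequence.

This is a geometric sequence.
i=0: S_0 = -10 * (-3)^0 = -10
i=1: S_1 = -10 * (-3)^1 = 30
i=2: S_2 = -10 * (-3)^2 = -90
i=3: S_3 = -10 * (-3)^3 = 270
The first 4 terms are: [-10, 30, -90, 270]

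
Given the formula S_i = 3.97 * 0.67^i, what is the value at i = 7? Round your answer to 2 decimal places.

S_7 = 3.97 * 0.67^7 ≈ 3.97 * 0.0606 ≈ 0.24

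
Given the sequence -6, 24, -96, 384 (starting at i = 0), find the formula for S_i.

Check ratios: 24 / -6 = -4.0
Common ratio r = -4.
First term a = -6.
Formula: S_i = -6 * (-4)^i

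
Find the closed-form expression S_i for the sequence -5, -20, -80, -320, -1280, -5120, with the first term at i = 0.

Check ratios: -20 / -5 = 4.0
Common ratio r = 4.
First term a = -5.
Formula: S_i = -5 * 4^i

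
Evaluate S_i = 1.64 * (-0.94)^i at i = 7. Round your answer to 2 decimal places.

S_7 = 1.64 * (-0.94)^7 ≈ 1.64 * -0.6485 ≈ -1.06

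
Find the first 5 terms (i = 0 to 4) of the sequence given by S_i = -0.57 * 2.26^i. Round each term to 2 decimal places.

This is a geometric sequence.
i=0: S_0 = -0.57 * 2.26^0 = -0.57
i=1: S_1 = -0.57 * 2.26^1 ≈ -1.29
i=2: S_2 = -0.57 * 2.26^2 ≈ -2.91
i=3: S_3 = -0.57 * 2.26^3 ≈ -6.58
i=4: S_4 = -0.57 * 2.26^4 ≈ -14.87
The first 5 terms are: [-0.57, -1.29, -2.91, -6.58, -14.87]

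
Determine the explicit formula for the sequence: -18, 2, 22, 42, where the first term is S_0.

Check differences: 2 - -18 = 20
22 - 2 = 20
Common difference d = 20.
First term a = -18.
Formula: S_i = -18 + 20*i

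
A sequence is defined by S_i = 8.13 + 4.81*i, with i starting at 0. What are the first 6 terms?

This is an arithmetic sequence.
i=0: S_0 = 8.13 + 4.81*0 = 8.13
i=1: S_1 = 8.13 + 4.81*1 = 12.94
i=2: S_2 = 8.13 + 4.81*2 = 17.75
i=3: S_3 = 8.13 + 4.81*3 = 22.56
i=4: S_4 = 8.13 + 4.81*4 = 27.37
i=5: S_5 = 8.13 + 4.81*5 = 32.18
The first 6 terms are: [8.13, 12.94, 17.75, 22.56, 27.37, 32.18]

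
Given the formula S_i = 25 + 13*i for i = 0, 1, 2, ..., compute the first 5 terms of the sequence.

This is an arithmetic sequence.
i=0: S_0 = 25 + 13*0 = 25
i=1: S_1 = 25 + 13*1 = 38
i=2: S_2 = 25 + 13*2 = 51
i=3: S_3 = 25 + 13*3 = 64
i=4: S_4 = 25 + 13*4 = 77
The first 5 terms are: [25, 38, 51, 64, 77]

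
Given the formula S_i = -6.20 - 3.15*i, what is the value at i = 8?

S_8 = -6.2 + -3.15*8 = -6.2 + -25.2 = -31.4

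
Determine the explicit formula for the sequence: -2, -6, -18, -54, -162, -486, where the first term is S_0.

Check ratios: -6 / -2 = 3.0
Common ratio r = 3.
First term a = -2.
Formula: S_i = -2 * 3^i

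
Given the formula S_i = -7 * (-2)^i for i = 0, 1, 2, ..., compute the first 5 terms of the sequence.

This is a geometric sequence.
i=0: S_0 = -7 * (-2)^0 = -7
i=1: S_1 = -7 * (-2)^1 = 14
i=2: S_2 = -7 * (-2)^2 = -28
i=3: S_3 = -7 * (-2)^3 = 56
i=4: S_4 = -7 * (-2)^4 = -112
The first 5 terms are: [-7, 14, -28, 56, -112]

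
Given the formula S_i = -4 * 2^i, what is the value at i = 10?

S_10 = -4 * 2^10 = -4 * 1024 = -4096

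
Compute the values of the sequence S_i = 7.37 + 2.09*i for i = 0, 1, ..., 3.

This is an arithmetic sequence.
i=0: S_0 = 7.37 + 2.09*0 = 7.37
i=1: S_1 = 7.37 + 2.09*1 = 9.46
i=2: S_2 = 7.37 + 2.09*2 = 11.55
i=3: S_3 = 7.37 + 2.09*3 = 13.64
The first 4 terms are: [7.37, 9.46, 11.55, 13.64]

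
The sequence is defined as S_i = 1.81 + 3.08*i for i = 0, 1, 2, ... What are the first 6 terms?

This is an arithmetic sequence.
i=0: S_0 = 1.81 + 3.08*0 = 1.81
i=1: S_1 = 1.81 + 3.08*1 = 4.89
i=2: S_2 = 1.81 + 3.08*2 = 7.97
i=3: S_3 = 1.81 + 3.08*3 = 11.05
i=4: S_4 = 1.81 + 3.08*4 = 14.13
i=5: S_5 = 1.81 + 3.08*5 = 17.21
The first 6 terms are: [1.81, 4.89, 7.97, 11.05, 14.13, 17.21]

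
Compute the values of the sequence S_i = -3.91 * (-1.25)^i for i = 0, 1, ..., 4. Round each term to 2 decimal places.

This is a geometric sequence.
i=0: S_0 = -3.91 * (-1.25)^0 = -3.91
i=1: S_1 = -3.91 * (-1.25)^1 ≈ 4.89
i=2: S_2 = -3.91 * (-1.25)^2 ≈ -6.11
i=3: S_3 = -3.91 * (-1.25)^3 ≈ 7.64
i=4: S_4 = -3.91 * (-1.25)^4 ≈ -9.55
The first 5 terms are: [-3.91, 4.89, -6.11, 7.64, -9.55]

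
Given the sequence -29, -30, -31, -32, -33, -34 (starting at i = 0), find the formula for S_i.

Check differences: -30 - -29 = -1
-31 - -30 = -1
Common difference d = -1.
First term a = -29.
Formula: S_i = -29 - 1*i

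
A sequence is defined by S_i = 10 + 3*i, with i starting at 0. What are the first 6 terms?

This is an arithmetic sequence.
i=0: S_0 = 10 + 3*0 = 10
i=1: S_1 = 10 + 3*1 = 13
i=2: S_2 = 10 + 3*2 = 16
i=3: S_3 = 10 + 3*3 = 19
i=4: S_4 = 10 + 3*4 = 22
i=5: S_5 = 10 + 3*5 = 25
The first 6 terms are: [10, 13, 16, 19, 22, 25]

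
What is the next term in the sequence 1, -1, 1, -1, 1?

Ratios: -1 / 1 = -1.0
This is a geometric sequence with common ratio r = -1.
Next term = 1 * -1 = -1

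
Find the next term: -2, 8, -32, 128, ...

Ratios: 8 / -2 = -4.0
This is a geometric sequence with common ratio r = -4.
Next term = 128 * -4 = -512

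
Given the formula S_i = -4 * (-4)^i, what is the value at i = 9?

S_9 = -4 * (-4)^9 = -4 * -262144 = 1048576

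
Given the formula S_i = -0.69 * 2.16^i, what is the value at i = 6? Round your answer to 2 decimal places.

S_6 = -0.69 * 2.16^6 ≈ -0.69 * 101.56 ≈ -70.08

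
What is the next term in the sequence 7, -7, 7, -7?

Ratios: -7 / 7 = -1.0
This is a geometric sequence with common ratio r = -1.
Next term = -7 * -1 = 7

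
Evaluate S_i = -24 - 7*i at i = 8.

S_8 = -24 + -7*8 = -24 + -56 = -80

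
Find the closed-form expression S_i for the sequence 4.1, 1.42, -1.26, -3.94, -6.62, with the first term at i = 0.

Check differences: 1.42 - 4.1 = -2.68
-1.26 - 1.42 = -2.68
Common difference d = -2.68.
First term a = 4.1.
Formula: S_i = 4.10 - 2.68*i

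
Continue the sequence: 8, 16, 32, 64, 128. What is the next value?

Ratios: 16 / 8 = 2.0
This is a geometric sequence with common ratio r = 2.
Next term = 128 * 2 = 256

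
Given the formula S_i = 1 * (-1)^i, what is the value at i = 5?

S_5 = 1 * (-1)^5 = 1 * -1 = -1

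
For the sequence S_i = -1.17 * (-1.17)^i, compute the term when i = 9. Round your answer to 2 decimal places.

S_9 = -1.17 * (-1.17)^9 ≈ -1.17 * -4.1084 ≈ 4.81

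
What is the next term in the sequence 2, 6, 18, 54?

Ratios: 6 / 2 = 3.0
This is a geometric sequence with common ratio r = 3.
Next term = 54 * 3 = 162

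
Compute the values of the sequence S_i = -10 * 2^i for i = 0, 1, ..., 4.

This is a geometric sequence.
i=0: S_0 = -10 * 2^0 = -10
i=1: S_1 = -10 * 2^1 = -20
i=2: S_2 = -10 * 2^2 = -40
i=3: S_3 = -10 * 2^3 = -80
i=4: S_4 = -10 * 2^4 = -160
The first 5 terms are: [-10, -20, -40, -80, -160]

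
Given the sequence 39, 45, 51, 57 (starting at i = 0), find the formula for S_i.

Check differences: 45 - 39 = 6
51 - 45 = 6
Common difference d = 6.
First term a = 39.
Formula: S_i = 39 + 6*i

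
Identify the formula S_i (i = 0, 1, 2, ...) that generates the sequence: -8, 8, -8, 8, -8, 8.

Check ratios: 8 / -8 = -1.0
Common ratio r = -1.
First term a = -8.
Formula: S_i = -8 * (-1)^i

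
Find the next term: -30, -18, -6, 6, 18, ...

Differences: -18 - -30 = 12
This is an arithmetic sequence with common difference d = 12.
Next term = 18 + 12 = 30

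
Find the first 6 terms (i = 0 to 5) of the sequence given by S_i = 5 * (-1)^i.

This is a geometric sequence.
i=0: S_0 = 5 * (-1)^0 = 5
i=1: S_1 = 5 * (-1)^1 = -5
i=2: S_2 = 5 * (-1)^2 = 5
i=3: S_3 = 5 * (-1)^3 = -5
i=4: S_4 = 5 * (-1)^4 = 5
i=5: S_5 = 5 * (-1)^5 = -5
The first 6 terms are: [5, -5, 5, -5, 5, -5]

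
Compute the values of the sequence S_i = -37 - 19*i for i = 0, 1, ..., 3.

This is an arithmetic sequence.
i=0: S_0 = -37 + -19*0 = -37
i=1: S_1 = -37 + -19*1 = -56
i=2: S_2 = -37 + -19*2 = -75
i=3: S_3 = -37 + -19*3 = -94
The first 4 terms are: [-37, -56, -75, -94]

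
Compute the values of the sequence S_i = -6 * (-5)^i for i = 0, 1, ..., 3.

This is a geometric sequence.
i=0: S_0 = -6 * (-5)^0 = -6
i=1: S_1 = -6 * (-5)^1 = 30
i=2: S_2 = -6 * (-5)^2 = -150
i=3: S_3 = -6 * (-5)^3 = 750
The first 4 terms are: [-6, 30, -150, 750]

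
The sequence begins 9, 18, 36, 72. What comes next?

Ratios: 18 / 9 = 2.0
This is a geometric sequence with common ratio r = 2.
Next term = 72 * 2 = 144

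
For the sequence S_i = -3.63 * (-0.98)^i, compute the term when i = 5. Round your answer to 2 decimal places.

S_5 = -3.63 * (-0.98)^5 ≈ -3.63 * -0.9039 ≈ 3.28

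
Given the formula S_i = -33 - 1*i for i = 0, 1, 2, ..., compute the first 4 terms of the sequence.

This is an arithmetic sequence.
i=0: S_0 = -33 + -1*0 = -33
i=1: S_1 = -33 + -1*1 = -34
i=2: S_2 = -33 + -1*2 = -35
i=3: S_3 = -33 + -1*3 = -36
The first 4 terms are: [-33, -34, -35, -36]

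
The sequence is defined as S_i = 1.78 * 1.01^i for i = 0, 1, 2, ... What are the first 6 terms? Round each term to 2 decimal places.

This is a geometric sequence.
i=0: S_0 = 1.78 * 1.01^0 = 1.78
i=1: S_1 = 1.78 * 1.01^1 ≈ 1.8
i=2: S_2 = 1.78 * 1.01^2 ≈ 1.82
i=3: S_3 = 1.78 * 1.01^3 ≈ 1.83
i=4: S_4 = 1.78 * 1.01^4 ≈ 1.85
i=5: S_5 = 1.78 * 1.01^5 ≈ 1.87
The first 6 terms are: [1.78, 1.8, 1.82, 1.83, 1.85, 1.87]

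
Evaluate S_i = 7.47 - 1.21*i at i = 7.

S_7 = 7.47 + -1.21*7 = 7.47 + -8.47 = -1.0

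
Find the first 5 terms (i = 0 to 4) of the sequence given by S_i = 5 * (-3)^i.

This is a geometric sequence.
i=0: S_0 = 5 * (-3)^0 = 5
i=1: S_1 = 5 * (-3)^1 = -15
i=2: S_2 = 5 * (-3)^2 = 45
i=3: S_3 = 5 * (-3)^3 = -135
i=4: S_4 = 5 * (-3)^4 = 405
The first 5 terms are: [5, -15, 45, -135, 405]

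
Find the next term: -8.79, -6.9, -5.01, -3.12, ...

Differences: -6.9 - -8.79 = 1.89
This is an arithmetic sequence with common difference d = 1.89.
Next term = -3.12 + 1.89 = -1.23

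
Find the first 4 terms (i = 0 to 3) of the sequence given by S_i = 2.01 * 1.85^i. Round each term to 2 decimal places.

This is a geometric sequence.
i=0: S_0 = 2.01 * 1.85^0 = 2.01
i=1: S_1 = 2.01 * 1.85^1 ≈ 3.72
i=2: S_2 = 2.01 * 1.85^2 ≈ 6.88
i=3: S_3 = 2.01 * 1.85^3 ≈ 12.73
The first 4 terms are: [2.01, 3.72, 6.88, 12.73]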